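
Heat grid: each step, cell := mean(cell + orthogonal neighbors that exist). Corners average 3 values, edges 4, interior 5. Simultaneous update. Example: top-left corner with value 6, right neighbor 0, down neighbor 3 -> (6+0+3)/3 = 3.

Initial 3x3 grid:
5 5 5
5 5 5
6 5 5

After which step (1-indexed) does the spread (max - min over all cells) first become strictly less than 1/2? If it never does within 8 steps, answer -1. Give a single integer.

Answer: 1

Derivation:
Step 1: max=16/3, min=5, spread=1/3
  -> spread < 1/2 first at step 1
Step 2: max=95/18, min=5, spread=5/18
Step 3: max=1121/216, min=5, spread=41/216
Step 4: max=66931/12960, min=1811/360, spread=347/2592
Step 5: max=3994937/777600, min=18157/3600, spread=2921/31104
Step 6: max=239108539/46656000, min=2185483/432000, spread=24611/373248
Step 7: max=14315522033/2799360000, min=49256741/9720000, spread=207329/4478976
Step 8: max=857837952451/167961600000, min=2630801599/518400000, spread=1746635/53747712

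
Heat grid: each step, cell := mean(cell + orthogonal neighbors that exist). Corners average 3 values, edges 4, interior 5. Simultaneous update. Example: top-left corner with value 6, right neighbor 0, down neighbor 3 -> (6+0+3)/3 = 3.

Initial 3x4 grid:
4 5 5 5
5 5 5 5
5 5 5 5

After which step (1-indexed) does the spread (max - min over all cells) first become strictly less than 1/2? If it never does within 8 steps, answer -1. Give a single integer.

Step 1: max=5, min=14/3, spread=1/3
  -> spread < 1/2 first at step 1
Step 2: max=5, min=85/18, spread=5/18
Step 3: max=5, min=1039/216, spread=41/216
Step 4: max=5, min=125383/25920, spread=4217/25920
Step 5: max=35921/7200, min=7566851/1555200, spread=38417/311040
Step 6: max=717403/144000, min=455359789/93312000, spread=1903471/18662400
Step 7: max=21484241/4320000, min=27392610911/5598720000, spread=18038617/223948800
Step 8: max=1931073241/388800000, min=1646347817149/335923200000, spread=883978523/13436928000

Answer: 1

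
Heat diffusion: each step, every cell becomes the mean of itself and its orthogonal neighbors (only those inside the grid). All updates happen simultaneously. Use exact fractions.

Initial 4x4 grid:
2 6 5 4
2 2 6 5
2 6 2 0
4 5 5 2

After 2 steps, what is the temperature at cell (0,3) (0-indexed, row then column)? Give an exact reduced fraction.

Step 1: cell (0,3) = 14/3
Step 2: cell (0,3) = 41/9
Full grid after step 2:
  109/36 251/60 53/12 41/9
  397/120 351/100 106/25 11/3
  377/120 201/50 339/100 91/30
  73/18 467/120 439/120 97/36

Answer: 41/9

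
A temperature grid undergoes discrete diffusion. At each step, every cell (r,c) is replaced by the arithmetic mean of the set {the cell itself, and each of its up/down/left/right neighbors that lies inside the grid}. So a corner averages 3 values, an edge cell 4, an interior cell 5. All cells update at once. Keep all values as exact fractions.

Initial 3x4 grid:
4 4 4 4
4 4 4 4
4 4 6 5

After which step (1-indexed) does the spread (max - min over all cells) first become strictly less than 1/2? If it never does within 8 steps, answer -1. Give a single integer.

Answer: 4

Derivation:
Step 1: max=5, min=4, spread=1
Step 2: max=14/3, min=4, spread=2/3
Step 3: max=1649/360, min=4, spread=209/360
Step 4: max=193271/43200, min=3647/900, spread=3643/8640
  -> spread < 1/2 first at step 4
Step 5: max=11465419/2592000, min=440551/108000, spread=178439/518400
Step 6: max=680648981/155520000, min=2961841/720000, spread=1635653/6220800
Step 7: max=40569376279/9331200000, min=804155023/194400000, spread=78797407/373248000
Step 8: max=2420592951461/559872000000, min=24248376941/5832000000, spread=741990121/4478976000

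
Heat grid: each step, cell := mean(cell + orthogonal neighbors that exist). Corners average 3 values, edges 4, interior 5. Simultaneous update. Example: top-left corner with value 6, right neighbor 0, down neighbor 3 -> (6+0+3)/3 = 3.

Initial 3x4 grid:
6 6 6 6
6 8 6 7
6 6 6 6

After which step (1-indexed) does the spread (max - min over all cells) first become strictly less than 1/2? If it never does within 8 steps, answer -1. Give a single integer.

Step 1: max=33/5, min=6, spread=3/5
Step 2: max=13/2, min=223/36, spread=11/36
  -> spread < 1/2 first at step 2
Step 3: max=7643/1200, min=18013/2880, spread=1651/14400
Step 4: max=15221/2400, min=162623/25920, spread=8819/129600
Step 5: max=68243/10800, min=13034561/2073600, spread=13619/414720
Step 6: max=54555209/8640000, min=117456631/18662400, spread=9565511/466560000
Step 7: max=7851548779/1244160000, min=47004703049/7464960000, spread=836717/59719680
Step 8: max=70641610589/11197440000, min=423222473359/67184640000, spread=25087607/2687385600

Answer: 2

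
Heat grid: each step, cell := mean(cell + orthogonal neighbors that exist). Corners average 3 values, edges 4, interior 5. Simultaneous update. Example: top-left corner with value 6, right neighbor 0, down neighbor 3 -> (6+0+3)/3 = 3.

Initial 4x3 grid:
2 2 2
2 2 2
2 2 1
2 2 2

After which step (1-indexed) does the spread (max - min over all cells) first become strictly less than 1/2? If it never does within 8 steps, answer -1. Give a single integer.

Step 1: max=2, min=5/3, spread=1/3
  -> spread < 1/2 first at step 1
Step 2: max=2, min=209/120, spread=31/120
Step 3: max=2, min=1949/1080, spread=211/1080
Step 4: max=3553/1800, min=199103/108000, spread=14077/108000
Step 5: max=212317/108000, min=1803593/972000, spread=5363/48600
Step 6: max=117131/60000, min=54579191/29160000, spread=93859/1166400
Step 7: max=189063533/97200000, min=3288925519/1749600000, spread=4568723/69984000
Step 8: max=5650381111/2916000000, min=198171564371/104976000000, spread=8387449/167961600

Answer: 1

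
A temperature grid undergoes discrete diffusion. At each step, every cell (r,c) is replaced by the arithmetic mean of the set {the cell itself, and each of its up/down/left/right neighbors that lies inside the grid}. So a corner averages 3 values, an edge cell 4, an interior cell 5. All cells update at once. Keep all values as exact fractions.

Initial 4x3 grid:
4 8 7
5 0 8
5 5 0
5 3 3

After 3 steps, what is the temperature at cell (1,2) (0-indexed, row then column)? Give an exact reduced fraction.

Step 1: cell (1,2) = 15/4
Step 2: cell (1,2) = 1237/240
Step 3: cell (1,2) = 31663/7200
Full grid after step 3:
  11017/2160 71311/14400 5891/1080
  15569/3600 7181/1500 31663/7200
  7787/1800 21959/6000 3147/800
  4153/1080 6827/1800 2317/720

Answer: 31663/7200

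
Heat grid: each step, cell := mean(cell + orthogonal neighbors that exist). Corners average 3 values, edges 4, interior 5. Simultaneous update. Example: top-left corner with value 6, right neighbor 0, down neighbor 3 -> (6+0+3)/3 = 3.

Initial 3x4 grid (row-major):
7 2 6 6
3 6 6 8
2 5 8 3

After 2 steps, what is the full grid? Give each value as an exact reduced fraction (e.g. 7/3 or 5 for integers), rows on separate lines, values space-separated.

After step 1:
  4 21/4 5 20/3
  9/2 22/5 34/5 23/4
  10/3 21/4 11/2 19/3
After step 2:
  55/12 373/80 1423/240 209/36
  487/120 131/25 549/100 511/80
  157/36 1109/240 1433/240 211/36

Answer: 55/12 373/80 1423/240 209/36
487/120 131/25 549/100 511/80
157/36 1109/240 1433/240 211/36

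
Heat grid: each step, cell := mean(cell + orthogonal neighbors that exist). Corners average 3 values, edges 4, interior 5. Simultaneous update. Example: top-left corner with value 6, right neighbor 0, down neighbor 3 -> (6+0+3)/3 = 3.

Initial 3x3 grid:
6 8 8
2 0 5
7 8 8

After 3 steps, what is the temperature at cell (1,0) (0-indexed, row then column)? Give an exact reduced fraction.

Step 1: cell (1,0) = 15/4
Step 2: cell (1,0) = 387/80
Step 3: cell (1,0) = 23669/4800
Full grid after step 3:
  11021/2160 38441/7200 1399/240
  23669/4800 10853/2000 27419/4800
  5633/1080 78407/14400 1063/180

Answer: 23669/4800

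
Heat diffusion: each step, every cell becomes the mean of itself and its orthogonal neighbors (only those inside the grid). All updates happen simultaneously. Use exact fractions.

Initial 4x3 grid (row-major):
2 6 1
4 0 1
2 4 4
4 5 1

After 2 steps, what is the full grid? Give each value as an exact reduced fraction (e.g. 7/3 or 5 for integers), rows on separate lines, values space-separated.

After step 1:
  4 9/4 8/3
  2 3 3/2
  7/2 3 5/2
  11/3 7/2 10/3
After step 2:
  11/4 143/48 77/36
  25/8 47/20 29/12
  73/24 31/10 31/12
  32/9 27/8 28/9

Answer: 11/4 143/48 77/36
25/8 47/20 29/12
73/24 31/10 31/12
32/9 27/8 28/9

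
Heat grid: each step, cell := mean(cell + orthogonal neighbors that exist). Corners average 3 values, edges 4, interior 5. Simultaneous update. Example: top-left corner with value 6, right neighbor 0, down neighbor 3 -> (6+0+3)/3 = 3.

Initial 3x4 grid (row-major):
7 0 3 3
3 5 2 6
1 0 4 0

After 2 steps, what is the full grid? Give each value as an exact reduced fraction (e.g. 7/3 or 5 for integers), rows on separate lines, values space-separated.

Answer: 133/36 133/48 55/16 35/12
8/3 13/4 49/20 169/48
47/18 11/6 17/6 91/36

Derivation:
After step 1:
  10/3 15/4 2 4
  4 2 4 11/4
  4/3 5/2 3/2 10/3
After step 2:
  133/36 133/48 55/16 35/12
  8/3 13/4 49/20 169/48
  47/18 11/6 17/6 91/36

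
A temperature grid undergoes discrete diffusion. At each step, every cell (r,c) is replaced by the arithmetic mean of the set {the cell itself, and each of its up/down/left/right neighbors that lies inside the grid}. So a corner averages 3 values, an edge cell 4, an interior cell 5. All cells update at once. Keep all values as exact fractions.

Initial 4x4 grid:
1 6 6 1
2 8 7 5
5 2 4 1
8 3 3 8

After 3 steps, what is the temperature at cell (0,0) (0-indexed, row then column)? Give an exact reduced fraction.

Answer: 305/72

Derivation:
Step 1: cell (0,0) = 3
Step 2: cell (0,0) = 49/12
Step 3: cell (0,0) = 305/72
Full grid after step 3:
  305/72 11183/2400 11023/2400 659/144
  10543/2400 4469/1000 9453/2000 5129/1200
  31133/7200 5461/1200 847/200 5173/1200
  9779/2160 1943/450 1307/300 1459/360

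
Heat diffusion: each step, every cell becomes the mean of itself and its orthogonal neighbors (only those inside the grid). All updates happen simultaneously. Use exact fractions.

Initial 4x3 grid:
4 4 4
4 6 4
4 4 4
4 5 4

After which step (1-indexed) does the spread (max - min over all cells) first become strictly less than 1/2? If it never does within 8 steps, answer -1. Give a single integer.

Step 1: max=23/5, min=4, spread=3/5
Step 2: max=9/2, min=151/36, spread=11/36
  -> spread < 1/2 first at step 2
Step 3: max=5243/1200, min=12253/2880, spread=1651/14400
Step 4: max=10421/2400, min=110783/25920, spread=8819/129600
Step 5: max=46643/10800, min=8887361/2073600, spread=13619/414720
Step 6: max=37275209/8640000, min=80131831/18662400, spread=9565511/466560000
Step 7: max=5363228779/1244160000, min=32074783049/7464960000, spread=836717/59719680
Step 8: max=48246730589/11197440000, min=288853193359/67184640000, spread=25087607/2687385600

Answer: 2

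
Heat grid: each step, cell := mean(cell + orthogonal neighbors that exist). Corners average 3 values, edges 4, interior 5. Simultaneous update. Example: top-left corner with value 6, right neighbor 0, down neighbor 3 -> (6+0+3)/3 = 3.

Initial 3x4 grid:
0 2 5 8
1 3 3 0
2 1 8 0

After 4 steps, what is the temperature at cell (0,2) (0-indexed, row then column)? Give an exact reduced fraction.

Step 1: cell (0,2) = 9/2
Step 2: cell (0,2) = 227/60
Step 3: cell (0,2) = 12019/3600
Step 4: cell (0,2) = 348973/108000
Full grid after step 4:
  46811/21600 92911/36000 348973/108000 446341/129600
  898087/432000 466493/180000 122379/40000 964423/288000
  142583/64800 135179/54000 161299/54000 405641/129600

Answer: 348973/108000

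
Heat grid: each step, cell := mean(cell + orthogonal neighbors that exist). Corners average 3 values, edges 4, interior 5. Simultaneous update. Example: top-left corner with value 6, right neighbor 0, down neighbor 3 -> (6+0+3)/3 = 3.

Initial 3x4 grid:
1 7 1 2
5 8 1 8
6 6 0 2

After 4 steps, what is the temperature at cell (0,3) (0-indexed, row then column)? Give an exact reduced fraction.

Step 1: cell (0,3) = 11/3
Step 2: cell (0,3) = 29/9
Step 3: cell (0,3) = 7381/2160
Step 4: cell (0,3) = 88927/25920
Full grid after step 4:
  5923/1296 45451/10800 5059/1350 88927/25920
  11303/2400 17387/4000 89437/24000 197849/57600
  12391/2592 188879/43200 163963/43200 88277/25920

Answer: 88927/25920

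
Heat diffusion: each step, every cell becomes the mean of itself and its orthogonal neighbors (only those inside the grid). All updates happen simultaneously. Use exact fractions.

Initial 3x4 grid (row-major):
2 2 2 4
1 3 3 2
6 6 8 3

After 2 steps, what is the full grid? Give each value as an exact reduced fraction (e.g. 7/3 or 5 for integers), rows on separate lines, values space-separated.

Answer: 83/36 29/12 169/60 101/36
3 88/25 347/100 17/5
157/36 217/48 1121/240 37/9

Derivation:
After step 1:
  5/3 9/4 11/4 8/3
  3 3 18/5 3
  13/3 23/4 5 13/3
After step 2:
  83/36 29/12 169/60 101/36
  3 88/25 347/100 17/5
  157/36 217/48 1121/240 37/9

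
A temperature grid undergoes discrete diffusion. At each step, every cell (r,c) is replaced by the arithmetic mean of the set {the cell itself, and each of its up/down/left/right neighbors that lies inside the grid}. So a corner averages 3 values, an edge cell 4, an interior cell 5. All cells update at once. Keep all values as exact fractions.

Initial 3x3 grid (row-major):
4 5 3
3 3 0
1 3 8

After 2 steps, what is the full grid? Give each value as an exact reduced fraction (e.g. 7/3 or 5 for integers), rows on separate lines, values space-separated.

After step 1:
  4 15/4 8/3
  11/4 14/5 7/2
  7/3 15/4 11/3
After step 2:
  7/2 793/240 119/36
  713/240 331/100 379/120
  53/18 251/80 131/36

Answer: 7/2 793/240 119/36
713/240 331/100 379/120
53/18 251/80 131/36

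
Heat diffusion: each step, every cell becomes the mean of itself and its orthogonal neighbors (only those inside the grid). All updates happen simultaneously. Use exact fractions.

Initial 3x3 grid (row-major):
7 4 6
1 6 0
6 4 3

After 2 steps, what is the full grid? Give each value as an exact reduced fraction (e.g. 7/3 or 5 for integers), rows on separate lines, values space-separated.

After step 1:
  4 23/4 10/3
  5 3 15/4
  11/3 19/4 7/3
After step 2:
  59/12 193/48 77/18
  47/12 89/20 149/48
  161/36 55/16 65/18

Answer: 59/12 193/48 77/18
47/12 89/20 149/48
161/36 55/16 65/18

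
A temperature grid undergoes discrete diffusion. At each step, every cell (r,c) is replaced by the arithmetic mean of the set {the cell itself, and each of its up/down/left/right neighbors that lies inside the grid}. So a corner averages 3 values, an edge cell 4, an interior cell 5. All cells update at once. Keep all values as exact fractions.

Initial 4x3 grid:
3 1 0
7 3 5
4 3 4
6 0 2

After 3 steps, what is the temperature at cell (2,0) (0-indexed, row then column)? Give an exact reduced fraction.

Answer: 27521/7200

Derivation:
Step 1: cell (2,0) = 5
Step 2: cell (2,0) = 923/240
Step 3: cell (2,0) = 27521/7200
Full grid after step 3:
  1837/540 41027/14400 1951/720
  25861/7200 10049/3000 1127/400
  27521/7200 9649/3000 611/200
  1847/540 45847/14400 1991/720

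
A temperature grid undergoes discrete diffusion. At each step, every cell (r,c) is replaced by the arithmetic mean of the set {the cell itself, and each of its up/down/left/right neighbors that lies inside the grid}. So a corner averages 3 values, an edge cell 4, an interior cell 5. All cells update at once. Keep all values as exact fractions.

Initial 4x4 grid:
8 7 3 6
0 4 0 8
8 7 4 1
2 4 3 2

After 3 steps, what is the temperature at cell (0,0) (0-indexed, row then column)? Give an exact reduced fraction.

Step 1: cell (0,0) = 5
Step 2: cell (0,0) = 31/6
Step 3: cell (0,0) = 3397/720
Full grid after step 3:
  3397/720 358/75 977/225 1211/270
  11471/2400 8531/2000 3167/750 6961/1800
  6353/1440 521/120 7083/2000 2131/600
  4847/1080 5669/1440 8539/2400 49/16

Answer: 3397/720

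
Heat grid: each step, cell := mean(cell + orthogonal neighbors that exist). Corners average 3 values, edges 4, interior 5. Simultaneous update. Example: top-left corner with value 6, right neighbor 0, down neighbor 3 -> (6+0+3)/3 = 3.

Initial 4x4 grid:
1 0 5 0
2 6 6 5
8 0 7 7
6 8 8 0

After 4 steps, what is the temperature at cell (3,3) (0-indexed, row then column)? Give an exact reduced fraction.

Answer: 56987/10800

Derivation:
Step 1: cell (3,3) = 5
Step 2: cell (3,3) = 31/6
Step 3: cell (3,3) = 1871/360
Step 4: cell (3,3) = 56987/10800
Full grid after step 4:
  1481/450 238451/72000 821993/216000 31789/8100
  270101/72000 61843/15000 189647/45000 964103/216000
  1049303/216000 434089/90000 152023/30000 39213/8000
  171061/32400 1184663/216000 127439/24000 56987/10800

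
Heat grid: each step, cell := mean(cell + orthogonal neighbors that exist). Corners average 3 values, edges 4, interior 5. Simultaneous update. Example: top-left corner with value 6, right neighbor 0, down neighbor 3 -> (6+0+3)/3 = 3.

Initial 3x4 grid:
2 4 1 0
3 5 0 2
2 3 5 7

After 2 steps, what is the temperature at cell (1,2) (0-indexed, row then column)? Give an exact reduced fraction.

Step 1: cell (1,2) = 13/5
Step 2: cell (1,2) = 257/100
Full grid after step 2:
  3 41/16 157/80 3/2
  35/12 307/100 257/100 631/240
  113/36 79/24 443/120 32/9

Answer: 257/100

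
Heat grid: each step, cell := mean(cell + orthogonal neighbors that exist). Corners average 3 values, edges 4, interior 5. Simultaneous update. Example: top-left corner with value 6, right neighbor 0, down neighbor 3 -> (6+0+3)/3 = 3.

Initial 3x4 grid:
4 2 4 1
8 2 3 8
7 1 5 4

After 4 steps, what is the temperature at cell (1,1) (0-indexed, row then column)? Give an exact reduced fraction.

Step 1: cell (1,1) = 16/5
Step 2: cell (1,1) = 98/25
Step 3: cell (1,1) = 7691/2000
Step 4: cell (1,1) = 484939/120000
Full grid after step 4:
  530147/129600 102659/27000 102349/27000 123283/32400
  1206761/288000 484939/120000 115691/30000 73231/18000
  563347/129600 444511/108000 446771/108000 133583/32400

Answer: 484939/120000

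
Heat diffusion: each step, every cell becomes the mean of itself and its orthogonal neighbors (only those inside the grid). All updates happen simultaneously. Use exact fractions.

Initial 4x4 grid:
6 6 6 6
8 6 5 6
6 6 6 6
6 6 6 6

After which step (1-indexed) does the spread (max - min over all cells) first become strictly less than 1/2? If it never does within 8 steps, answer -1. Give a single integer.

Answer: 3

Derivation:
Step 1: max=20/3, min=23/4, spread=11/12
Step 2: max=97/15, min=35/6, spread=19/30
Step 3: max=13687/2160, min=14081/2400, spread=10141/21600
  -> spread < 1/2 first at step 3
Step 4: max=81089/12960, min=63613/10800, spread=23767/64800
Step 5: max=12083023/1944000, min=12781937/2160000, spread=5792797/19440000
Step 6: max=360381193/58320000, min=384759881/64800000, spread=140973001/583200000
Step 7: max=10767810847/1749600000, min=11577120881/1944000000, spread=3484020541/17496000000
Step 8: max=64394175701/10497600000, min=348170057093/58320000000, spread=86178271213/524880000000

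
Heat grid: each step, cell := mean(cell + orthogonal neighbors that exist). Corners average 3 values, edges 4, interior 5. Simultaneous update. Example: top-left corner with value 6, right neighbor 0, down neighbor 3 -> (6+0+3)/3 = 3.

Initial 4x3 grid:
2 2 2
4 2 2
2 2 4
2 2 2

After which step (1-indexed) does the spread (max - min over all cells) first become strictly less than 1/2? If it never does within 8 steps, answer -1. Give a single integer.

Step 1: max=8/3, min=2, spread=2/3
Step 2: max=151/60, min=13/6, spread=7/20
  -> spread < 1/2 first at step 2
Step 3: max=4327/1800, min=407/180, spread=257/1800
Step 4: max=64217/27000, min=1381/600, spread=259/3375
Step 5: max=1912739/810000, min=23548/10125, spread=3211/90000
Step 6: max=14304197/6075000, min=11355881/4860000, spread=437383/24300000
Step 7: max=3427839067/1458000000, min=227677043/97200000, spread=6341711/729000000
Step 8: max=102763425439/43740000000, min=41029905211/17496000000, spread=125774941/29160000000

Answer: 2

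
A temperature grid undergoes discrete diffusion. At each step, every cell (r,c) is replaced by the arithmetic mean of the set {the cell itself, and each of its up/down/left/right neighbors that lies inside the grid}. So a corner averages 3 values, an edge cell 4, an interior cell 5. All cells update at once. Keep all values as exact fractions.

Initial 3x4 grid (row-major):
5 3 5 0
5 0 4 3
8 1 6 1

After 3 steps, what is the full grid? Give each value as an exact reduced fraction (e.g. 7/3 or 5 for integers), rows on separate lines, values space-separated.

After step 1:
  13/3 13/4 3 8/3
  9/2 13/5 18/5 2
  14/3 15/4 3 10/3
After step 2:
  145/36 791/240 751/240 23/9
  161/40 177/50 71/25 29/10
  155/36 841/240 821/240 25/9
After step 3:
  8171/2160 25187/7200 21277/7200 6181/2160
  9539/2400 3441/1000 1583/500 1661/600
  8521/2160 26587/7200 22577/7200 6551/2160

Answer: 8171/2160 25187/7200 21277/7200 6181/2160
9539/2400 3441/1000 1583/500 1661/600
8521/2160 26587/7200 22577/7200 6551/2160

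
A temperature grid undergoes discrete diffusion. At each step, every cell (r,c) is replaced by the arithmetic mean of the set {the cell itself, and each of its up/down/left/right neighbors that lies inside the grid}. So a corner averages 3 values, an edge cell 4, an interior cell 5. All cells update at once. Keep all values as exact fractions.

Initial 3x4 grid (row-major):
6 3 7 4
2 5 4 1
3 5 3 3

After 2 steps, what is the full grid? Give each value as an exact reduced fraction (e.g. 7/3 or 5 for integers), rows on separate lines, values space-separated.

Answer: 155/36 1033/240 71/16 23/6
37/10 421/100 381/100 10/3
34/9 893/240 169/48 109/36

Derivation:
After step 1:
  11/3 21/4 9/2 4
  4 19/5 4 3
  10/3 4 15/4 7/3
After step 2:
  155/36 1033/240 71/16 23/6
  37/10 421/100 381/100 10/3
  34/9 893/240 169/48 109/36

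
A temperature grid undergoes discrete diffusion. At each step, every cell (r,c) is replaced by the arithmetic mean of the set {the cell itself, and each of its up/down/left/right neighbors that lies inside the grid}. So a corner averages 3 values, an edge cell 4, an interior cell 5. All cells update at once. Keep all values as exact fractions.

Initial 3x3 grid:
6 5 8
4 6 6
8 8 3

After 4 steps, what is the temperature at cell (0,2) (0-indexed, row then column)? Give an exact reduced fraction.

Answer: 192799/32400

Derivation:
Step 1: cell (0,2) = 19/3
Step 2: cell (0,2) = 55/9
Step 3: cell (0,2) = 803/135
Step 4: cell (0,2) = 192799/32400
Full grid after step 4:
  28373/4800 5106107/864000 192799/32400
  643529/108000 2153009/360000 1715119/288000
  783971/129600 5197607/864000 97237/16200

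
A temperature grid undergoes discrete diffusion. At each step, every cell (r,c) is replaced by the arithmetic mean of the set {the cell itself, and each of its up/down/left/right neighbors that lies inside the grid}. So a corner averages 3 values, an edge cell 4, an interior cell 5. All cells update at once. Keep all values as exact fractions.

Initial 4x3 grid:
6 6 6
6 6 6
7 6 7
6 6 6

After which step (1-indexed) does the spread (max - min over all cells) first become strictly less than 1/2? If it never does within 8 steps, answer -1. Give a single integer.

Answer: 1

Derivation:
Step 1: max=32/5, min=6, spread=2/5
  -> spread < 1/2 first at step 1
Step 2: max=757/120, min=6, spread=37/120
Step 3: max=6757/1080, min=437/72, spread=101/540
Step 4: max=168551/27000, min=27391/4500, spread=841/5400
Step 5: max=378379/60750, min=990299/162000, spread=11227/97200
Step 6: max=604734341/97200000, min=49589543/8100000, spread=386393/3888000
Step 7: max=5433699481/874800000, min=2981441437/486000000, spread=41940559/546750000
Step 8: max=2171896076621/349920000000, min=179044281083/29160000000, spread=186917629/2799360000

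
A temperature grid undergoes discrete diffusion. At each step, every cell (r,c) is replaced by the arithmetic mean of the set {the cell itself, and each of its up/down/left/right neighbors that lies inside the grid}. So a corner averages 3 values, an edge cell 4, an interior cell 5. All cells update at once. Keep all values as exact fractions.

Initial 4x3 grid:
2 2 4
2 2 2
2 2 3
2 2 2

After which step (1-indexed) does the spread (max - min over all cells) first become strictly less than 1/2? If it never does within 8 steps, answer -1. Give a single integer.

Step 1: max=11/4, min=2, spread=3/4
Step 2: max=95/36, min=2, spread=23/36
Step 3: max=529/216, min=407/200, spread=559/1350
  -> spread < 1/2 first at step 3
Step 4: max=156127/64800, min=11161/5400, spread=4439/12960
Step 5: max=9128333/3888000, min=227443/108000, spread=188077/777600
Step 6: max=541605727/233280000, min=5158237/2430000, spread=1856599/9331200
Step 7: max=32118296693/13996800000, min=1250829757/583200000, spread=83935301/559872000
Step 8: max=1913735654287/839808000000, min=25174869221/11664000000, spread=809160563/6718464000

Answer: 3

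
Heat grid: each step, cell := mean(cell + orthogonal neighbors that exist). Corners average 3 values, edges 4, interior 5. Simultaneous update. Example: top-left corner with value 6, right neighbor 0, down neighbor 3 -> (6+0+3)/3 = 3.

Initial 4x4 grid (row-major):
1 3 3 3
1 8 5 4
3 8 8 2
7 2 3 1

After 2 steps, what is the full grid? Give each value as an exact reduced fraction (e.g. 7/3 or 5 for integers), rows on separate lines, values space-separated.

Answer: 26/9 167/48 971/240 31/9
11/3 117/25 114/25 971/240
89/20 103/20 477/100 289/80
55/12 183/40 157/40 37/12

Derivation:
After step 1:
  5/3 15/4 7/2 10/3
  13/4 5 28/5 7/2
  19/4 29/5 26/5 15/4
  4 5 7/2 2
After step 2:
  26/9 167/48 971/240 31/9
  11/3 117/25 114/25 971/240
  89/20 103/20 477/100 289/80
  55/12 183/40 157/40 37/12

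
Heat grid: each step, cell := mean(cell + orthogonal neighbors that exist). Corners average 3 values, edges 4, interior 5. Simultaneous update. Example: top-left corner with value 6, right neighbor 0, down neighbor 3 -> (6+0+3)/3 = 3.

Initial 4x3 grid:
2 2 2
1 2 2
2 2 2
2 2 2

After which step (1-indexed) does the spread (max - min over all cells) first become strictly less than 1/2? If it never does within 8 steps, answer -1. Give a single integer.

Step 1: max=2, min=5/3, spread=1/3
  -> spread < 1/2 first at step 1
Step 2: max=2, min=209/120, spread=31/120
Step 3: max=2, min=1949/1080, spread=211/1080
Step 4: max=3553/1800, min=199103/108000, spread=14077/108000
Step 5: max=212317/108000, min=1803593/972000, spread=5363/48600
Step 6: max=117131/60000, min=54579191/29160000, spread=93859/1166400
Step 7: max=189063533/97200000, min=3288925519/1749600000, spread=4568723/69984000
Step 8: max=5650381111/2916000000, min=198171564371/104976000000, spread=8387449/167961600

Answer: 1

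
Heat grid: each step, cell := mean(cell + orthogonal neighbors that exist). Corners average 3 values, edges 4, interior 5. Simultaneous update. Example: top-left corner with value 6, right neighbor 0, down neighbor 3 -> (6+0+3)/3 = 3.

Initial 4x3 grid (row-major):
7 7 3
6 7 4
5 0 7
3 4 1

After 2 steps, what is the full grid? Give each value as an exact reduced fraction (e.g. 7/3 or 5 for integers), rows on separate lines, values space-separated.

Answer: 227/36 83/15 191/36
1273/240 269/50 1063/240
367/80 179/50 337/80
19/6 73/20 3

Derivation:
After step 1:
  20/3 6 14/3
  25/4 24/5 21/4
  7/2 23/5 3
  4 2 4
After step 2:
  227/36 83/15 191/36
  1273/240 269/50 1063/240
  367/80 179/50 337/80
  19/6 73/20 3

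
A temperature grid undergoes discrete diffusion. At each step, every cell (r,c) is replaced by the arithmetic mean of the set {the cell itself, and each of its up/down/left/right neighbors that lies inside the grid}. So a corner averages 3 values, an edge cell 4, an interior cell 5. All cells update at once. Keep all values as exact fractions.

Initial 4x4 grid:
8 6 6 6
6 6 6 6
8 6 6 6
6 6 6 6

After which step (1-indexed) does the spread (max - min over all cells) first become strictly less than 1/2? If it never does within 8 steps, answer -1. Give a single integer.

Answer: 4

Derivation:
Step 1: max=7, min=6, spread=1
Step 2: max=121/18, min=6, spread=13/18
Step 3: max=23657/3600, min=6, spread=2057/3600
Step 4: max=13142/2025, min=3009/500, spread=19111/40500
  -> spread < 1/2 first at step 4
Step 5: max=20825669/3240000, min=20408/3375, spread=1233989/3240000
Step 6: max=46592321/7290000, min=6553981/1080000, spread=9411797/29160000
Step 7: max=278057131/43740000, min=1184299/194400, spread=362183/1366875
Step 8: max=41565563093/6561000000, min=29697029863/4860000000, spread=29491455559/131220000000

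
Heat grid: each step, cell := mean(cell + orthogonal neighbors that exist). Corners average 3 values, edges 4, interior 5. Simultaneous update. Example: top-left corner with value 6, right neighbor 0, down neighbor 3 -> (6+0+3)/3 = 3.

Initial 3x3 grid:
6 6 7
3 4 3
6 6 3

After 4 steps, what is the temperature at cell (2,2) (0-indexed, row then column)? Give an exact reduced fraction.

Answer: 4127/900

Derivation:
Step 1: cell (2,2) = 4
Step 2: cell (2,2) = 13/3
Step 3: cell (2,2) = 401/90
Step 4: cell (2,2) = 4127/900
Full grid after step 4:
  107723/21600 4260221/864000 158047/32400
  1395407/288000 863351/180000 4058471/864000
  102473/21600 148323/32000 4127/900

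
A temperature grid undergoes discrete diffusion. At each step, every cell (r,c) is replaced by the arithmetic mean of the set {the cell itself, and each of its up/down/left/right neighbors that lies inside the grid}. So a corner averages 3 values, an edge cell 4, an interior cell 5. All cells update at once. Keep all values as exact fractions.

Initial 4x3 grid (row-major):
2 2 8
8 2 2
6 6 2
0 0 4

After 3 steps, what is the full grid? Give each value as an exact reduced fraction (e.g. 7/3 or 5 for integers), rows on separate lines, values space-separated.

After step 1:
  4 7/2 4
  9/2 4 7/2
  5 16/5 7/2
  2 5/2 2
After step 2:
  4 31/8 11/3
  35/8 187/50 15/4
  147/40 91/25 61/20
  19/6 97/40 8/3
After step 3:
  49/12 9169/2400 271/72
  1579/400 969/250 2131/600
  4457/1200 1653/500 983/300
  139/45 7139/2400 977/360

Answer: 49/12 9169/2400 271/72
1579/400 969/250 2131/600
4457/1200 1653/500 983/300
139/45 7139/2400 977/360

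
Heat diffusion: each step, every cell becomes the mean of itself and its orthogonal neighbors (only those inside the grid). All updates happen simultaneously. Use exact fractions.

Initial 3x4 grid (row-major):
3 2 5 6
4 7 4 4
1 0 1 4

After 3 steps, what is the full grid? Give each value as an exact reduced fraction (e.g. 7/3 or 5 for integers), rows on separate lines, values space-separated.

After step 1:
  3 17/4 17/4 5
  15/4 17/5 21/5 9/2
  5/3 9/4 9/4 3
After step 2:
  11/3 149/40 177/40 55/12
  709/240 357/100 93/25 167/40
  23/9 287/120 117/40 13/4
After step 3:
  2483/720 577/150 617/150 791/180
  45887/14400 19633/6000 3763/1000 9437/2400
  5689/2160 5149/1800 1843/600 69/20

Answer: 2483/720 577/150 617/150 791/180
45887/14400 19633/6000 3763/1000 9437/2400
5689/2160 5149/1800 1843/600 69/20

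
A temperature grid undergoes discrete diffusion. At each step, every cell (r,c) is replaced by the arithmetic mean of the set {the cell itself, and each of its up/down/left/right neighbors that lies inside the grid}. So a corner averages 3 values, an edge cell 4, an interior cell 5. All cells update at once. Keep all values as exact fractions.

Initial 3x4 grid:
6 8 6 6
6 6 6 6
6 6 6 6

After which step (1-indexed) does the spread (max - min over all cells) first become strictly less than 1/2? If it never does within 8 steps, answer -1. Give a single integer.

Step 1: max=20/3, min=6, spread=2/3
Step 2: max=391/60, min=6, spread=31/60
Step 3: max=3451/540, min=6, spread=211/540
  -> spread < 1/2 first at step 3
Step 4: max=340897/54000, min=5447/900, spread=14077/54000
Step 5: max=3056407/486000, min=327683/54000, spread=5363/24300
Step 6: max=91220809/14580000, min=182869/30000, spread=93859/583200
Step 7: max=5459074481/874800000, min=296936467/48600000, spread=4568723/34992000
Step 8: max=326708435629/52488000000, min=8929618889/1458000000, spread=8387449/83980800

Answer: 3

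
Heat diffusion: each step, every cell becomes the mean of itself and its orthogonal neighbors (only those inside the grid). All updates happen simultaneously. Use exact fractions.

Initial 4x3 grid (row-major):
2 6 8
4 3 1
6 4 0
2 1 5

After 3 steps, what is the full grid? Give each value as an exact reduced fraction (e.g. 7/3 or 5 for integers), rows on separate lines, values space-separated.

Answer: 1481/360 19601/4800 323/80
8983/2400 923/250 1393/400
8243/2400 6169/2000 589/200
2261/720 1757/600 311/120

Derivation:
After step 1:
  4 19/4 5
  15/4 18/5 3
  4 14/5 5/2
  3 3 2
After step 2:
  25/6 347/80 17/4
  307/80 179/50 141/40
  271/80 159/50 103/40
  10/3 27/10 5/2
After step 3:
  1481/360 19601/4800 323/80
  8983/2400 923/250 1393/400
  8243/2400 6169/2000 589/200
  2261/720 1757/600 311/120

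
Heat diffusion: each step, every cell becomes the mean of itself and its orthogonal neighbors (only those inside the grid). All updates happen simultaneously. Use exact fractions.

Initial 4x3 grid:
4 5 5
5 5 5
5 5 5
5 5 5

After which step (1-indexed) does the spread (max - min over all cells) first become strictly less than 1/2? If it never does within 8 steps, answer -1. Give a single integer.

Answer: 1

Derivation:
Step 1: max=5, min=14/3, spread=1/3
  -> spread < 1/2 first at step 1
Step 2: max=5, min=85/18, spread=5/18
Step 3: max=5, min=1039/216, spread=41/216
Step 4: max=5, min=125383/25920, spread=4217/25920
Step 5: max=35921/7200, min=7566851/1555200, spread=38417/311040
Step 6: max=717403/144000, min=455359789/93312000, spread=1903471/18662400
Step 7: max=21484241/4320000, min=27392610911/5598720000, spread=18038617/223948800
Step 8: max=1931073241/388800000, min=1646347817149/335923200000, spread=883978523/13436928000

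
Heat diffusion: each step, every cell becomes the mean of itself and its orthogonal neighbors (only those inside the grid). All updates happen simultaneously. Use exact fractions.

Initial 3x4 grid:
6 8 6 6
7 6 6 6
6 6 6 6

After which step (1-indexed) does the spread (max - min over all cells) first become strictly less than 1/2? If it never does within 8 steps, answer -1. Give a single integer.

Answer: 4

Derivation:
Step 1: max=7, min=6, spread=1
Step 2: max=133/20, min=6, spread=13/20
Step 3: max=4747/720, min=6, spread=427/720
Step 4: max=93263/14400, min=607/100, spread=1171/2880
  -> spread < 1/2 first at step 4
Step 5: max=16706111/2592000, min=109649/18000, spread=183331/518400
Step 6: max=994958189/155520000, min=6621431/1080000, spread=331777/1244160
Step 7: max=6607733039/1036800000, min=8305423/1350000, spread=9166727/41472000
Step 8: max=3554489178709/559872000000, min=24007430761/3888000000, spread=779353193/4478976000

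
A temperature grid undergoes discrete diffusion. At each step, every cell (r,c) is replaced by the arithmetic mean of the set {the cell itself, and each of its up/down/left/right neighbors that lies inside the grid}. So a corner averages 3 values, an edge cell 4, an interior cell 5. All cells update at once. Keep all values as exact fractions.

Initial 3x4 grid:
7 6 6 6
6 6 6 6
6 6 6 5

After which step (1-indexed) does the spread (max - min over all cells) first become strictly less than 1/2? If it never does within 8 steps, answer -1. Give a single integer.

Answer: 3

Derivation:
Step 1: max=19/3, min=17/3, spread=2/3
Step 2: max=113/18, min=103/18, spread=5/9
Step 3: max=1337/216, min=1255/216, spread=41/108
  -> spread < 1/2 first at step 3
Step 4: max=159737/25920, min=151303/25920, spread=4217/12960
Step 5: max=1904657/311040, min=1827823/311040, spread=38417/155520
Step 6: max=113877871/18662400, min=110070929/18662400, spread=1903471/9331200
Step 7: max=1361731417/223948800, min=1325654183/223948800, spread=18038617/111974400
Step 8: max=81505546523/13436928000, min=79737589477/13436928000, spread=883978523/6718464000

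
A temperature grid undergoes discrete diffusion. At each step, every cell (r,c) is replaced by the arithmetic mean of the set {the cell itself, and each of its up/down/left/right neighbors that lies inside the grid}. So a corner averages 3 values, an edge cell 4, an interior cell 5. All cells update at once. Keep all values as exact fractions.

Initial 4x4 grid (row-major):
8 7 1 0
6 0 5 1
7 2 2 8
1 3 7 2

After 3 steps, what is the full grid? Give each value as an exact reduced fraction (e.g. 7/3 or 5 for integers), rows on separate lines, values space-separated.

Answer: 361/72 9587/2400 23281/7200 1297/540
10787/2400 4087/1000 4501/1500 22591/7200
29521/7200 5341/1500 11447/3000 25159/7200
1957/540 27031/7200 26959/7200 4589/1080

Derivation:
After step 1:
  7 4 13/4 2/3
  21/4 4 9/5 7/2
  4 14/5 24/5 13/4
  11/3 13/4 7/2 17/3
After step 2:
  65/12 73/16 583/240 89/36
  81/16 357/100 347/100 553/240
  943/240 377/100 323/100 1033/240
  131/36 793/240 1033/240 149/36
After step 3:
  361/72 9587/2400 23281/7200 1297/540
  10787/2400 4087/1000 4501/1500 22591/7200
  29521/7200 5341/1500 11447/3000 25159/7200
  1957/540 27031/7200 26959/7200 4589/1080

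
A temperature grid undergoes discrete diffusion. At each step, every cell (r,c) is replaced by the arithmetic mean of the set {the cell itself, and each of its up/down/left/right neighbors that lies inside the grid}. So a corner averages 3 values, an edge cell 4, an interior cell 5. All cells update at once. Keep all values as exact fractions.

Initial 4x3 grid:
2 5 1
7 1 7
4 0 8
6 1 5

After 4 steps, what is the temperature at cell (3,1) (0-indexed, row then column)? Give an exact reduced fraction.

Answer: 203069/54000

Derivation:
Step 1: cell (3,1) = 3
Step 2: cell (3,1) = 53/15
Step 3: cell (3,1) = 3421/900
Step 4: cell (3,1) = 203069/54000
Full grid after step 4:
  474461/129600 1094153/288000 492061/129600
  814981/216000 447767/120000 857231/216000
  791761/216000 86911/22500 848011/216000
  240913/64800 203069/54000 257713/64800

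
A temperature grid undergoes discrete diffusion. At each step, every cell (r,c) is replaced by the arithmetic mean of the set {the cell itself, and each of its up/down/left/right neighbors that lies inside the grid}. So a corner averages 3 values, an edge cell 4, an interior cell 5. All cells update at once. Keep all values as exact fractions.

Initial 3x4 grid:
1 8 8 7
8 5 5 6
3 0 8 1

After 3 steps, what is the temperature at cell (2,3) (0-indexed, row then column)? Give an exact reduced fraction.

Answer: 3583/720

Derivation:
Step 1: cell (2,3) = 5
Step 2: cell (2,3) = 53/12
Step 3: cell (2,3) = 3583/720
Full grid after step 3:
  11287/2160 20273/3600 7181/1200 1481/240
  67957/14400 30083/6000 10971/2000 26189/4800
  9187/2160 16073/3600 5581/1200 3583/720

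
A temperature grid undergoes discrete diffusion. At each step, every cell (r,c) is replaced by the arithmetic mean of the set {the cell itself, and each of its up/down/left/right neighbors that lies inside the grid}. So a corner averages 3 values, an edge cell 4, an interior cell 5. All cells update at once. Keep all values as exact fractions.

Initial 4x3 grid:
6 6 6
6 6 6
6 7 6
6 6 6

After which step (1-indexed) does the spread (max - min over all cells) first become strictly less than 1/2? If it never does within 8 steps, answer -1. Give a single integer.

Step 1: max=25/4, min=6, spread=1/4
  -> spread < 1/2 first at step 1
Step 2: max=623/100, min=6, spread=23/100
Step 3: max=29611/4800, min=2413/400, spread=131/960
Step 4: max=265751/43200, min=43591/7200, spread=841/8640
Step 5: max=106222051/17280000, min=8733373/1440000, spread=56863/691200
Step 6: max=954654341/155520000, min=78749543/12960000, spread=386393/6220800
Step 7: max=381641723131/62208000000, min=31524358813/5184000000, spread=26795339/497664000
Step 8: max=22878695714129/3732480000000, min=1893326149667/311040000000, spread=254051069/5971968000

Answer: 1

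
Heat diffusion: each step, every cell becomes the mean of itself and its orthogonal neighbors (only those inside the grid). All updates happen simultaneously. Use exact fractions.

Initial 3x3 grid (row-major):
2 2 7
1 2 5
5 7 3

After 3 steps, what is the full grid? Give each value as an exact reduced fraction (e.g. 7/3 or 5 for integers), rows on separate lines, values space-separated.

Answer: 6259/2160 47893/14400 4187/1080
7603/2400 21991/6000 59093/14400
7859/2160 57493/14400 523/120

Derivation:
After step 1:
  5/3 13/4 14/3
  5/2 17/5 17/4
  13/3 17/4 5
After step 2:
  89/36 779/240 73/18
  119/40 353/100 1039/240
  133/36 1019/240 9/2
After step 3:
  6259/2160 47893/14400 4187/1080
  7603/2400 21991/6000 59093/14400
  7859/2160 57493/14400 523/120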